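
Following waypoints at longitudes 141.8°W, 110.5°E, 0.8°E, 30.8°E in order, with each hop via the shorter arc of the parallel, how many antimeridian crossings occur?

Leg 1: -141.8° → +110.5°, shortest Δλ = -107.7° (west) — crosses 180°.
Leg 2: +110.5° → +0.8°, shortest Δλ = -109.7° (west) — does not cross 180°.
Leg 3: +0.8° → +30.8°, shortest Δλ = 30.0° (east) — does not cross 180°.
Total crossings: 1.

1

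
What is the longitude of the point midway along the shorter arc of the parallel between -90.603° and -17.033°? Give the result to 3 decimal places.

Signed shortest Δλ from -90.603° to -17.033° is +73.570°.
Midpoint longitude = -90.603° + (+73.570°)/2 = -90.603° + 36.785° = -53.818°.

-53.818°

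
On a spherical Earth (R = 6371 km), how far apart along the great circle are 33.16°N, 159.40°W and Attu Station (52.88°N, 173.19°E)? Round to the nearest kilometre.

3090 km

Δλ = 173.19 − -159.40 = 332.59°; wrapped into (−180°, 180°]: -27.41°.
Δφ = 52.88 − 33.16 = 19.72°.
a = sin²(Δφ/2) + cos φ₁ · cos φ₂ · sin²(Δλ/2) = 0.057682.
c = 2·atan2(√a, √(1−a)) = 0.48508 rad → d = 6371·c ≈ 3090.47 km.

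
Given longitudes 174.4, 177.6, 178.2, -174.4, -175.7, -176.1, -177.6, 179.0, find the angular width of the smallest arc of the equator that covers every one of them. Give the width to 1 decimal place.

11.2°

Sort the longitudes: -177.6°, -176.1°, -175.7°, -174.4°, +174.4°, +177.6°, +178.2°, +179.0°.
Eastward gaps between consecutive values (wrapping around): 1.5°, 0.4°, 1.3°, 348.8°, 3.2°, 0.6°, 0.8°, 3.4°.
Largest gap = 348.8° ⇒ minimal covering band is its complement: 360° − 348.8° = 11.2°.
Band runs from +174.4° eastward to -174.4°, crossing the antimeridian.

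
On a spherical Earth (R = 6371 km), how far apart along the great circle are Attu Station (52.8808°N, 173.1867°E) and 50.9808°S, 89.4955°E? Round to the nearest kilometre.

Δλ = 89.4955 − 173.1867 = -83.6912°.
Δφ = -50.9808 − 52.8808 = -103.8616°.
a = sin²(Δφ/2) + cos φ₁ · cos φ₂ · sin²(Δλ/2) = 0.788882.
c = 2·atan2(√a, √(1−a)) = 2.18678 rad → d = 6371·c ≈ 13931.99 km.

13932 km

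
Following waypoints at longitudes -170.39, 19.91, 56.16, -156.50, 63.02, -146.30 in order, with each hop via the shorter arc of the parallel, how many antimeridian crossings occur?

Leg 1: -170.39° → +19.91°, shortest Δλ = -169.7° (west) — crosses 180°.
Leg 2: +19.91° → +56.16°, shortest Δλ = 36.25° (east) — does not cross 180°.
Leg 3: +56.16° → -156.50°, shortest Δλ = 147.34° (east) — crosses 180°.
Leg 4: -156.50° → +63.02°, shortest Δλ = -140.48° (west) — crosses 180°.
Leg 5: +63.02° → -146.30°, shortest Δλ = 150.68° (east) — crosses 180°.
Total crossings: 4.

4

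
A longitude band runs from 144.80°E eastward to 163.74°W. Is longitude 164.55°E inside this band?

Yes

Band width going east from +144.80° to -163.74°: ((-163.74 − 144.80) mod 360) = 51.46°.
Offset of +164.55° east of the west edge: ((164.55 − 144.80) mod 360) = 19.75°.
19.75° ≤ 51.46° ⇒ inside.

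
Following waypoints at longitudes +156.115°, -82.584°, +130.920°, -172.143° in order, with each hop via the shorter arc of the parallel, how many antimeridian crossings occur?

Leg 1: +156.115° → -82.584°, shortest Δλ = 121.301° (east) — crosses 180°.
Leg 2: -82.584° → +130.920°, shortest Δλ = -146.496° (west) — crosses 180°.
Leg 3: +130.920° → -172.143°, shortest Δλ = 56.937° (east) — crosses 180°.
Total crossings: 3.

3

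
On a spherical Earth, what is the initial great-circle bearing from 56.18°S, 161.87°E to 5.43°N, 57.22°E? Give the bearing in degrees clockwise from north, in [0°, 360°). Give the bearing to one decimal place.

260.8°

Δλ = 57.22 − 161.87 = -104.65°.
θ = atan2( sin Δλ · cos φ₂ , cos φ₁ · sin φ₂ − sin φ₁ · cos φ₂ · cos Δλ )
  = atan2(-0.96315, -0.15651) = -99.230° → normalised to [0°, 360°): 260.770°.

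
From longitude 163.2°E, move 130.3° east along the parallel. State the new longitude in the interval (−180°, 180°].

Start at +163.2°; shift +130.3° → +293.5°.
+293.5° lies outside (−180°, 180°]; subtract 360° → -66.5°.

66.5°W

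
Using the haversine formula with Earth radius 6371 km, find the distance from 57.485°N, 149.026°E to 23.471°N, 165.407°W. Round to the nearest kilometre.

5235 km

Δλ = -165.407 − 149.026 = -314.433°; wrapped into (−180°, 180°]: 45.567°.
Δφ = 23.471 − 57.485 = -34.014°.
a = sin²(Δφ/2) + cos φ₁ · cos φ₂ · sin²(Δλ/2) = 0.159488.
c = 2·atan2(√a, √(1−a)) = 0.82164 rad → d = 6371·c ≈ 5234.65 km.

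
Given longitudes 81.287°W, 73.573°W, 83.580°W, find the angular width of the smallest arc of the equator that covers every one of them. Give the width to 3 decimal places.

Sort the longitudes: -83.580°, -81.287°, -73.573°.
Eastward gaps between consecutive values (wrapping around): 2.293°, 7.714°, 349.993°.
Largest gap = 349.993° ⇒ minimal covering band is its complement: 360° − 349.993° = 10.007°.
Band runs from -83.580° eastward to -73.573°.

10.007°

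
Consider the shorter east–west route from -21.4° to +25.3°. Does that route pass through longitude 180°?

No

Signed shortest Δλ = ((25.3 − -21.4 + 180) mod 360) − 180 = 46.7°.
Going east by 46.7° from -21.4° reaches +25.3° without touching 180°.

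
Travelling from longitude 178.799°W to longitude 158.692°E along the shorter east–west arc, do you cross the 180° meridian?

Yes

Naïve |158.692 − -178.799| = 337.491° > 180°, so the shorter arc goes the other way round — across 180°.
Signed shortest Δλ = ((158.692 − -178.799 + 180) mod 360) − 180 = -22.509°.
Going west by 22.509° from -178.799° passes through 180° before reaching +158.692°.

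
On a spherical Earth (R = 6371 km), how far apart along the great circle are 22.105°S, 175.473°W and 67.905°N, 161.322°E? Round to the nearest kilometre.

Δλ = 161.322 − -175.473 = 336.795°; wrapped into (−180°, 180°]: -23.205°.
Δφ = 67.905 − -22.105 = 90.010°.
a = sin²(Δφ/2) + cos φ₁ · cos φ₂ · sin²(Δλ/2) = 0.514184.
c = 2·atan2(√a, √(1−a)) = 1.59917 rad → d = 6371·c ≈ 10188.30 km.

10188 km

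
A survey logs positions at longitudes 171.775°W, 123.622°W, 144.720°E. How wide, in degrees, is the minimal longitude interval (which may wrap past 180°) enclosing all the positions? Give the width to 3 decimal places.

91.658°

Sort the longitudes: -171.775°, -123.622°, +144.720°.
Eastward gaps between consecutive values (wrapping around): 48.153°, 268.342°, 43.505°.
Largest gap = 268.342° ⇒ minimal covering band is its complement: 360° − 268.342° = 91.658°.
Band runs from +144.720° eastward to -123.622°, crossing the antimeridian.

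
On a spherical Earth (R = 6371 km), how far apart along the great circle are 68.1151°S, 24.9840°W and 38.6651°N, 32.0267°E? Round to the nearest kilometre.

Δλ = 32.0267 − -24.9840 = 57.0107°.
Δφ = 38.6651 − -68.1151 = 106.7802°.
a = sin²(Δφ/2) + cos φ₁ · cos φ₂ · sin²(Δλ/2) = 0.710638.
c = 2·atan2(√a, √(1−a)) = 2.00565 rad → d = 6371·c ≈ 12777.98 km.

12778 km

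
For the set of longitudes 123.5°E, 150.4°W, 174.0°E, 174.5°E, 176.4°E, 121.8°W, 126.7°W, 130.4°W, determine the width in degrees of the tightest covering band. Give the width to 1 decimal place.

Sort the longitudes: -150.4°, -130.4°, -126.7°, -121.8°, +123.5°, +174.0°, +174.5°, +176.4°.
Eastward gaps between consecutive values (wrapping around): 20.0°, 3.7°, 4.9°, 245.3°, 50.5°, 0.5°, 1.9°, 33.2°.
Largest gap = 245.3° ⇒ minimal covering band is its complement: 360° − 245.3° = 114.7°.
Band runs from +123.5° eastward to -121.8°, crossing the antimeridian.

114.7°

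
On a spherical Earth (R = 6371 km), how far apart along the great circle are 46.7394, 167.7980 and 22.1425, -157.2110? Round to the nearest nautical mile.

Δλ = -157.2110 − 167.7980 = -325.0090°; wrapped into (−180°, 180°]: 34.9910°.
Δφ = 22.1425 − 46.7394 = -24.5969°.
a = sin²(Δφ/2) + cos φ₁ · cos φ₂ · sin²(Δλ/2) = 0.102741.
c = 2·atan2(√a, √(1−a)) = 0.65258 rad → d = 6371·c ≈ 4157.61 km ≈ 2244.93 nmi.

2245 nmi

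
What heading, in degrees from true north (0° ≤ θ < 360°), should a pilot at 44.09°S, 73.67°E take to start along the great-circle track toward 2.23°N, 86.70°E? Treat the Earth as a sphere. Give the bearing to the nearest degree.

Δλ = 86.70 − 73.67 = 13.03°.
θ = atan2( sin Δλ · cos φ₂ , cos φ₁ · sin φ₂ − sin φ₁ · cos φ₂ · cos Δλ )
  = atan2(0.22529, 0.70531) = 17.715° → normalised to [0°, 360°): 17.715°.

18°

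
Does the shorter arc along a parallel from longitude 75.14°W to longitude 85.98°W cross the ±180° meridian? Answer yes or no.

Signed shortest Δλ = ((-85.98 − -75.14 + 180) mod 360) − 180 = -10.84°.
Going west by 10.84° from -75.14° reaches -85.98° without touching 180°.

No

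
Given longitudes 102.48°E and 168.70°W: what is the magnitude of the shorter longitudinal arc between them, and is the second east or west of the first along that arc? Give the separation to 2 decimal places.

88.82° east

Raw difference: -168.70 − 102.48 = -271.18°.
Normalise into (−180°, 180°]: -271.18° + 360° = 88.82°.
Positive ⇒ the second point lies to the east; separation 88.82°.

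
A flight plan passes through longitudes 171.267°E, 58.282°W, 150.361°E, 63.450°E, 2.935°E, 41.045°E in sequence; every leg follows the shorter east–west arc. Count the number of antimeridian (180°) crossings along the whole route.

Leg 1: +171.267° → -58.282°, shortest Δλ = 130.451° (east) — crosses 180°.
Leg 2: -58.282° → +150.361°, shortest Δλ = -151.357° (west) — crosses 180°.
Leg 3: +150.361° → +63.450°, shortest Δλ = -86.911° (west) — does not cross 180°.
Leg 4: +63.450° → +2.935°, shortest Δλ = -60.515° (west) — does not cross 180°.
Leg 5: +2.935° → +41.045°, shortest Δλ = 38.11° (east) — does not cross 180°.
Total crossings: 2.

2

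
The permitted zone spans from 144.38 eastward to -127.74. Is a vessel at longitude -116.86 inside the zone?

No

Band width going east from +144.38° to -127.74°: ((-127.74 − 144.38) mod 360) = 87.88°.
Offset of -116.86° east of the west edge: ((-116.86 − 144.38) mod 360) = 98.76°.
98.76° > 87.88° ⇒ outside.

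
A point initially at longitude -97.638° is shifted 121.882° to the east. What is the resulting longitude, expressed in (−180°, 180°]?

+24.244°

Start at -97.638°; shift +121.882° → +24.244°.
+24.244° already lies in (−180°, 180°].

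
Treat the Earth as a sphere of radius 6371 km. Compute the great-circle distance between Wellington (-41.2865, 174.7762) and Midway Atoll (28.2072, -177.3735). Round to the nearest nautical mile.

Δλ = -177.3735 − 174.7762 = -352.1497°; wrapped into (−180°, 180°]: 7.8503°.
Δφ = 28.2072 − -41.2865 = 69.4937°.
a = sin²(Δφ/2) + cos φ₁ · cos φ₂ · sin²(Δλ/2) = 0.327948.
c = 2·atan2(√a, √(1−a)) = 1.21951 rad → d = 6371·c ≈ 7769.51 km ≈ 4195.20 nmi.

4195 nmi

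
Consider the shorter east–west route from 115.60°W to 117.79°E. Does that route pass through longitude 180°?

Naïve |117.79 − -115.60| = 233.39° > 180°, so the shorter arc goes the other way round — across 180°.
Signed shortest Δλ = ((117.79 − -115.60 + 180) mod 360) − 180 = -126.61°.
Going west by 126.61° from -115.60° passes through 180° before reaching +117.79°.

Yes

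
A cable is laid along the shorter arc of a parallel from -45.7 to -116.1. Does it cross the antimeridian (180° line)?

No

Signed shortest Δλ = ((-116.1 − -45.7 + 180) mod 360) − 180 = -70.4°.
Going west by 70.4° from -45.7° reaches -116.1° without touching 180°.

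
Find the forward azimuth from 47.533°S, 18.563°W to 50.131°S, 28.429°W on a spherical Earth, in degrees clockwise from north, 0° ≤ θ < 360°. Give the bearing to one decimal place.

Δλ = -28.429 − -18.563 = -9.866°.
θ = atan2( sin Δλ · cos φ₂ , cos φ₁ · sin φ₂ − sin φ₁ · cos φ₂ · cos Δλ )
  = atan2(-0.10984, -0.05232) = -115.471° → normalised to [0°, 360°): 244.529°.

244.5°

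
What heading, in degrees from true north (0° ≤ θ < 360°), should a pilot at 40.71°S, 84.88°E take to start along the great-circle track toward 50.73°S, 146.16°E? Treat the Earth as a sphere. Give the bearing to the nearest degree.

125°

Δλ = 146.16 − 84.88 = 61.28°.
θ = atan2( sin Δλ · cos φ₂ , cos φ₁ · sin φ₂ − sin φ₁ · cos φ₂ · cos Δλ )
  = atan2(0.55511, -0.38845) = 124.984° → normalised to [0°, 360°): 124.984°.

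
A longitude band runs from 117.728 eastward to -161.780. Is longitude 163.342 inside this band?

Band width going east from +117.728° to -161.780°: ((-161.780 − 117.728) mod 360) = 80.492°.
Offset of +163.342° east of the west edge: ((163.342 − 117.728) mod 360) = 45.614°.
45.614° ≤ 80.492° ⇒ inside.

Yes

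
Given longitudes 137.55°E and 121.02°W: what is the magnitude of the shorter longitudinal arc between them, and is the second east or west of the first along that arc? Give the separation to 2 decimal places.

101.43° east

Raw difference: -121.02 − 137.55 = -258.57°.
Normalise into (−180°, 180°]: -258.57° + 360° = 101.43°.
Positive ⇒ the second point lies to the east; separation 101.43°.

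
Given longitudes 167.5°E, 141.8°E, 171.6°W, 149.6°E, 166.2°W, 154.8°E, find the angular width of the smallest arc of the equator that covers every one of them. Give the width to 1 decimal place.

Sort the longitudes: -171.6°, -166.2°, +141.8°, +149.6°, +154.8°, +167.5°.
Eastward gaps between consecutive values (wrapping around): 5.4°, 308.0°, 7.8°, 5.2°, 12.7°, 20.9°.
Largest gap = 308.0° ⇒ minimal covering band is its complement: 360° − 308.0° = 52.0°.
Band runs from +141.8° eastward to -166.2°, crossing the antimeridian.

52.0°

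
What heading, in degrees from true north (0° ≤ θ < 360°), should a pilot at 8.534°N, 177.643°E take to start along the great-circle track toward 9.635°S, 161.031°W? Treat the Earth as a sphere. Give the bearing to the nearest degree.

Δλ = -161.031 − 177.643 = -338.674°; wrapped into (−180°, 180°]: 21.326°.
θ = atan2( sin Δλ · cos φ₂ , cos φ₁ · sin φ₂ − sin φ₁ · cos φ₂ · cos Δλ )
  = atan2(0.35854, -0.30180) = 130.089° → normalised to [0°, 360°): 130.089°.

130°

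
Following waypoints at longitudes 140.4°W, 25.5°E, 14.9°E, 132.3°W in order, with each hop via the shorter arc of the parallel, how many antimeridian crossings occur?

0

Leg 1: -140.4° → +25.5°, shortest Δλ = 165.9° (east) — does not cross 180°.
Leg 2: +25.5° → +14.9°, shortest Δλ = -10.6° (west) — does not cross 180°.
Leg 3: +14.9° → -132.3°, shortest Δλ = -147.2° (west) — does not cross 180°.
Total crossings: 0.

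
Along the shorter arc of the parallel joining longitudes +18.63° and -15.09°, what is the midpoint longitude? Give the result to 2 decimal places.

+1.77°

Signed shortest Δλ from +18.63° to -15.09° is -33.72°.
Midpoint longitude = +18.63° + (-33.72°)/2 = +18.63° − 16.86° = +1.77°.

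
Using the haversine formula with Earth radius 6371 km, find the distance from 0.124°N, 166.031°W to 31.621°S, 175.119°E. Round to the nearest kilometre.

Δλ = 175.119 − -166.031 = 341.150°; wrapped into (−180°, 180°]: -18.850°.
Δφ = -31.621 − 0.124 = -31.745°.
a = sin²(Δφ/2) + cos φ₁ · cos φ₂ · sin²(Δλ/2) = 0.097636.
c = 2·atan2(√a, √(1−a)) = 0.63558 rad → d = 6371·c ≈ 4049.27 km.

4049 km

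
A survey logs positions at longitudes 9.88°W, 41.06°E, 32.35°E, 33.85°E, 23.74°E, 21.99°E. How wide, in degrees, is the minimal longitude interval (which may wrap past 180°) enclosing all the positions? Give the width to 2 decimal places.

Sort the longitudes: -9.88°, +21.99°, +23.74°, +32.35°, +33.85°, +41.06°.
Eastward gaps between consecutive values (wrapping around): 31.87°, 1.75°, 8.61°, 1.50°, 7.21°, 309.06°.
Largest gap = 309.06° ⇒ minimal covering band is its complement: 360° − 309.06° = 50.94°.
Band runs from -9.88° eastward to +41.06°.

50.94°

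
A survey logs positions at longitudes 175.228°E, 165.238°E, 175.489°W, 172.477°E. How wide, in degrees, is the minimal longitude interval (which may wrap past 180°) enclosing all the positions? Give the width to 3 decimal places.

19.273°

Sort the longitudes: -175.489°, +165.238°, +172.477°, +175.228°.
Eastward gaps between consecutive values (wrapping around): 340.727°, 7.239°, 2.751°, 9.283°.
Largest gap = 340.727° ⇒ minimal covering band is its complement: 360° − 340.727° = 19.273°.
Band runs from +165.238° eastward to -175.489°, crossing the antimeridian.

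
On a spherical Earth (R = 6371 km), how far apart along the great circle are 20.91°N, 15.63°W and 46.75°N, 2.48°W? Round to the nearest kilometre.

3110 km

Δλ = -2.48 − -15.63 = 13.15°.
Δφ = 46.75 − 20.91 = 25.84°.
a = sin²(Δφ/2) + cos φ₁ · cos φ₂ · sin²(Δλ/2) = 0.058385.
c = 2·atan2(√a, √(1−a)) = 0.48809 rad → d = 6371·c ≈ 3109.61 km.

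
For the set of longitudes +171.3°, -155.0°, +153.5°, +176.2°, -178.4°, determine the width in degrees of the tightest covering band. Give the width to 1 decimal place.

51.5°

Sort the longitudes: -178.4°, -155.0°, +153.5°, +171.3°, +176.2°.
Eastward gaps between consecutive values (wrapping around): 23.4°, 308.5°, 17.8°, 4.9°, 5.4°.
Largest gap = 308.5° ⇒ minimal covering band is its complement: 360° − 308.5° = 51.5°.
Band runs from +153.5° eastward to -155.0°, crossing the antimeridian.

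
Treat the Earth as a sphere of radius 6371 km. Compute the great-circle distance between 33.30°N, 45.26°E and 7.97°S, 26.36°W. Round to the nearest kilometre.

Δλ = -26.36 − 45.26 = -71.62°.
Δφ = -7.97 − 33.30 = -41.27°.
a = sin²(Δφ/2) + cos φ₁ · cos φ₂ · sin²(Δλ/2) = 0.407563.
c = 2·atan2(√a, √(1−a)) = 1.38485 rad → d = 6371·c ≈ 8822.89 km.

8823 km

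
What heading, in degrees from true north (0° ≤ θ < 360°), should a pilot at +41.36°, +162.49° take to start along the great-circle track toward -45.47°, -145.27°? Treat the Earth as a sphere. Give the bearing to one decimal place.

145.9°

Δλ = -145.27 − 162.49 = -307.76°; wrapped into (−180°, 180°]: 52.24°.
θ = atan2( sin Δλ · cos φ₂ , cos φ₁ · sin φ₂ − sin φ₁ · cos φ₂ · cos Δλ )
  = atan2(0.55442, -0.81884) = 145.899° → normalised to [0°, 360°): 145.899°.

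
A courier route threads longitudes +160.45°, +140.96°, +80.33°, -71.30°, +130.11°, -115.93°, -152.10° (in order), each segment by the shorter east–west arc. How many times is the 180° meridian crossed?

2

Leg 1: +160.45° → +140.96°, shortest Δλ = -19.49° (west) — does not cross 180°.
Leg 2: +140.96° → +80.33°, shortest Δλ = -60.63° (west) — does not cross 180°.
Leg 3: +80.33° → -71.30°, shortest Δλ = -151.63° (west) — does not cross 180°.
Leg 4: -71.30° → +130.11°, shortest Δλ = -158.59° (west) — crosses 180°.
Leg 5: +130.11° → -115.93°, shortest Δλ = 113.96° (east) — crosses 180°.
Leg 6: -115.93° → -152.10°, shortest Δλ = -36.17° (west) — does not cross 180°.
Total crossings: 2.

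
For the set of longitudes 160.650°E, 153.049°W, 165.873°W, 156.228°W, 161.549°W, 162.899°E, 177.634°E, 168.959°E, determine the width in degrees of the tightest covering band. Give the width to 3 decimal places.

Sort the longitudes: -165.873°, -161.549°, -156.228°, -153.049°, +160.650°, +162.899°, +168.959°, +177.634°.
Eastward gaps between consecutive values (wrapping around): 4.324°, 5.321°, 3.179°, 313.699°, 2.249°, 6.060°, 8.675°, 16.493°.
Largest gap = 313.699° ⇒ minimal covering band is its complement: 360° − 313.699° = 46.301°.
Band runs from +160.650° eastward to -153.049°, crossing the antimeridian.

46.301°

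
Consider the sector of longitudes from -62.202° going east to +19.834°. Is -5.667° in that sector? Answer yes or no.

Band width going east from -62.202° to +19.834°: ((19.834 − -62.202) mod 360) = 82.036°.
Offset of -5.667° east of the west edge: ((-5.667 − -62.202) mod 360) = 56.535°.
56.535° ≤ 82.036° ⇒ inside.

Yes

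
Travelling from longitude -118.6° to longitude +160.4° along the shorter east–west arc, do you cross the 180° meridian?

Yes

Naïve |160.4 − -118.6| = 279.0° > 180°, so the shorter arc goes the other way round — across 180°.
Signed shortest Δλ = ((160.4 − -118.6 + 180) mod 360) − 180 = -81.0°.
Going west by 81.0° from -118.6° passes through 180° before reaching +160.4°.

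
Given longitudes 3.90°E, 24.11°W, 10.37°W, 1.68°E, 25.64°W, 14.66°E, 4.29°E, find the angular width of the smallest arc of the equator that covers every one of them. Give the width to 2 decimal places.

40.30°

Sort the longitudes: -25.64°, -24.11°, -10.37°, +1.68°, +3.90°, +4.29°, +14.66°.
Eastward gaps between consecutive values (wrapping around): 1.53°, 13.74°, 12.05°, 2.22°, 0.39°, 10.37°, 319.70°.
Largest gap = 319.70° ⇒ minimal covering band is its complement: 360° − 319.70° = 40.30°.
Band runs from -25.64° eastward to +14.66°.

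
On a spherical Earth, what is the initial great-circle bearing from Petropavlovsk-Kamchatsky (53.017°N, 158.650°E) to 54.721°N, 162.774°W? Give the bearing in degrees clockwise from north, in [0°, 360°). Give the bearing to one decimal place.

Δλ = -162.774 − 158.650 = -321.424°; wrapped into (−180°, 180°]: 38.576°.
θ = atan2( sin Δλ · cos φ₂ , cos φ₁ · sin φ₂ − sin φ₁ · cos φ₂ · cos Δλ )
  = atan2(0.36014, 0.13041) = 70.094° → normalised to [0°, 360°): 70.094°.

70.1°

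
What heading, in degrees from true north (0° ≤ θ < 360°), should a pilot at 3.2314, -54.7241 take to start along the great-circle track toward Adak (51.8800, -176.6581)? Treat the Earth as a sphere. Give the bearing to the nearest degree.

Δλ = -176.6581 − -54.7241 = -121.9340°.
θ = atan2( sin Δλ · cos φ₂ , cos φ₁ · sin φ₂ − sin φ₁ · cos φ₂ · cos Δλ )
  = atan2(-0.52389, 0.80387) = -33.092° → normalised to [0°, 360°): 326.908°.

327°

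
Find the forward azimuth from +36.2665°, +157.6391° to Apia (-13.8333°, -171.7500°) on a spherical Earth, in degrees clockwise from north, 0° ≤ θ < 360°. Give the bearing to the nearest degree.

Δλ = -171.7500 − 157.6391 = -329.3891°; wrapped into (−180°, 180°]: 30.6109°.
θ = atan2( sin Δλ · cos φ₂ , cos φ₁ · sin φ₂ − sin φ₁ · cos φ₂ · cos Δλ )
  = atan2(0.49444, -0.68712) = 144.262° → normalised to [0°, 360°): 144.262°.

144°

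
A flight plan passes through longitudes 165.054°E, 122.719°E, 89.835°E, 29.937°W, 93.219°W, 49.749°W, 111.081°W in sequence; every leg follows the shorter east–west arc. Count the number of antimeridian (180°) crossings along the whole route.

Leg 1: +165.054° → +122.719°, shortest Δλ = -42.335° (west) — does not cross 180°.
Leg 2: +122.719° → +89.835°, shortest Δλ = -32.884° (west) — does not cross 180°.
Leg 3: +89.835° → -29.937°, shortest Δλ = -119.772° (west) — does not cross 180°.
Leg 4: -29.937° → -93.219°, shortest Δλ = -63.282° (west) — does not cross 180°.
Leg 5: -93.219° → -49.749°, shortest Δλ = 43.47° (east) — does not cross 180°.
Leg 6: -49.749° → -111.081°, shortest Δλ = -61.332° (west) — does not cross 180°.
Total crossings: 0.

0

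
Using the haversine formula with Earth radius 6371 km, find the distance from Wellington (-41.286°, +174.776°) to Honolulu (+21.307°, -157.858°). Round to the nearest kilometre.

Δλ = -157.858 − 174.776 = -332.634°; wrapped into (−180°, 180°]: 27.366°.
Δφ = 21.307 − -41.286 = 62.593°.
a = sin²(Δφ/2) + cos φ₁ · cos φ₂ · sin²(Δλ/2) = 0.309018.
c = 2·atan2(√a, √(1−a)) = 1.17888 rad → d = 6371·c ≈ 7510.62 km.

7511 km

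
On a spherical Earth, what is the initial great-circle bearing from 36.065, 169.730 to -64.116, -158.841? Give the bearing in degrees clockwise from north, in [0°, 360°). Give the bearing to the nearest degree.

Δλ = -158.841 − 169.730 = -328.571°; wrapped into (−180°, 180°]: 31.429°.
θ = atan2( sin Δλ · cos φ₂ , cos φ₁ · sin φ₂ − sin φ₁ · cos φ₂ · cos Δλ )
  = atan2(0.22764, -0.94655) = 166.478° → normalised to [0°, 360°): 166.478°.

166°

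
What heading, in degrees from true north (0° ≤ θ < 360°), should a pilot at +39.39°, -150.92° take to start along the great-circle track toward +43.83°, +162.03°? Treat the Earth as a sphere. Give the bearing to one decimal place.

292.9°

Δλ = 162.03 − -150.92 = 312.95°; wrapped into (−180°, 180°]: -47.05°.
θ = atan2( sin Δλ · cos φ₂ , cos φ₁ · sin φ₂ − sin φ₁ · cos φ₂ · cos Δλ )
  = atan2(-0.52803, 0.22329) = -67.078° → normalised to [0°, 360°): 292.922°.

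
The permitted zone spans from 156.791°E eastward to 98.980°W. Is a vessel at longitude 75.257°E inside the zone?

No

Band width going east from +156.791° to -98.980°: ((-98.980 − 156.791) mod 360) = 104.229°.
Offset of +75.257° east of the west edge: ((75.257 − 156.791) mod 360) = 278.466°.
278.466° > 104.229° ⇒ outside.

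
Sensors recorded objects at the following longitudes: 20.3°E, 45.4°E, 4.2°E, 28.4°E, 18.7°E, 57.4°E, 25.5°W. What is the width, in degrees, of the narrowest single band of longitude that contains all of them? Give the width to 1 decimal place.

82.9°

Sort the longitudes: -25.5°, +4.2°, +18.7°, +20.3°, +28.4°, +45.4°, +57.4°.
Eastward gaps between consecutive values (wrapping around): 29.7°, 14.5°, 1.6°, 8.1°, 17.0°, 12.0°, 277.1°.
Largest gap = 277.1° ⇒ minimal covering band is its complement: 360° − 277.1° = 82.9°.
Band runs from -25.5° eastward to +57.4°.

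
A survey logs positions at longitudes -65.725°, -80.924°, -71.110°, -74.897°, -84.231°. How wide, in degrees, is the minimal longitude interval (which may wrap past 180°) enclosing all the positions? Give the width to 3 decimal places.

18.506°

Sort the longitudes: -84.231°, -80.924°, -74.897°, -71.110°, -65.725°.
Eastward gaps between consecutive values (wrapping around): 3.307°, 6.027°, 3.787°, 5.385°, 341.494°.
Largest gap = 341.494° ⇒ minimal covering band is its complement: 360° − 341.494° = 18.506°.
Band runs from -84.231° eastward to -65.725°.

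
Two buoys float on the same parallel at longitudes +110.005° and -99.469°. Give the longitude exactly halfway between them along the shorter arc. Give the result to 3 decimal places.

Signed shortest Δλ from +110.005° to -99.469° is +150.526°.
Midpoint longitude = +110.005° + (+150.526°)/2 = +110.005° + 75.263° = +185.268°.
Normalise into (−180°, 180°]: -174.732°.
(The naïve average (+110.005 + -99.469)/2 = 5.268° is on the wrong side of the globe.)

-174.732°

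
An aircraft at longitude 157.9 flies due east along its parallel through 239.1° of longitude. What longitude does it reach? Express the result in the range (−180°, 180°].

+37.0°

Start at +157.9°; shift +239.1° → +397.0°.
+397.0° lies outside (−180°, 180°]; subtract 360° → +37.0°.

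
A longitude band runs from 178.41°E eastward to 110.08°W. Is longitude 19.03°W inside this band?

No

Band width going east from +178.41° to -110.08°: ((-110.08 − 178.41) mod 360) = 71.51°.
Offset of -19.03° east of the west edge: ((-19.03 − 178.41) mod 360) = 162.56°.
162.56° > 71.51° ⇒ outside.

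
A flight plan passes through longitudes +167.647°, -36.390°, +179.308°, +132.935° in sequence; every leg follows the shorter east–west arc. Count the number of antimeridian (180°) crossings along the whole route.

2

Leg 1: +167.647° → -36.390°, shortest Δλ = 155.963° (east) — crosses 180°.
Leg 2: -36.390° → +179.308°, shortest Δλ = -144.302° (west) — crosses 180°.
Leg 3: +179.308° → +132.935°, shortest Δλ = -46.373° (west) — does not cross 180°.
Total crossings: 2.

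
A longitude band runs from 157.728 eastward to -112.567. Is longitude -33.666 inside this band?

No

Band width going east from +157.728° to -112.567°: ((-112.567 − 157.728) mod 360) = 89.705°.
Offset of -33.666° east of the west edge: ((-33.666 − 157.728) mod 360) = 168.606°.
168.606° > 89.705° ⇒ outside.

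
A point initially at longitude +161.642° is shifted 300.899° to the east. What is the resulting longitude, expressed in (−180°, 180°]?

+102.541°

Start at +161.642°; shift +300.899° → +462.541°.
+462.541° lies outside (−180°, 180°]; subtract 360° → +102.541°.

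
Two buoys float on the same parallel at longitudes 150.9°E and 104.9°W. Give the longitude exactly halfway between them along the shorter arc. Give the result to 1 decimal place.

157.0°W

Signed shortest Δλ from +150.9° to -104.9° is +104.2°.
Midpoint longitude = +150.9° + (+104.2°)/2 = +150.9° + 52.1° = +203.0°.
Normalise into (−180°, 180°]: -157.0°.
(The naïve average (+150.9 + -104.9)/2 = 23.0° is on the wrong side of the globe.)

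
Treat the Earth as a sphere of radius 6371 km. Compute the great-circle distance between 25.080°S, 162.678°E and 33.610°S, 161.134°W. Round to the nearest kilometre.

3613 km

Δλ = -161.134 − 162.678 = -323.812°; wrapped into (−180°, 180°]: 36.188°.
Δφ = -33.610 − -25.080 = -8.530°.
a = sin²(Δφ/2) + cos φ₁ · cos φ₂ · sin²(Δλ/2) = 0.078289.
c = 2·atan2(√a, √(1−a)) = 0.56718 rad → d = 6371·c ≈ 3613.48 km.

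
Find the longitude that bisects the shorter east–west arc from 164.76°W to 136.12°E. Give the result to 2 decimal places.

165.68°E

Signed shortest Δλ from -164.76° to +136.12° is -59.12°.
Midpoint longitude = -164.76° + (-59.12°)/2 = -164.76° − 29.56° = -194.32°.
Normalise into (−180°, 180°]: +165.68°.
(The naïve average (-164.76 + +136.12)/2 = -14.32° is on the wrong side of the globe.)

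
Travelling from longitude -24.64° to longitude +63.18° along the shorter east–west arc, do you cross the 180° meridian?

Signed shortest Δλ = ((63.18 − -24.64 + 180) mod 360) − 180 = 87.82°.
Going east by 87.82° from -24.64° reaches +63.18° without touching 180°.

No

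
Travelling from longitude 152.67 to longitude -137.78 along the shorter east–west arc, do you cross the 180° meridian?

Yes

Naïve |-137.78 − 152.67| = 290.45° > 180°, so the shorter arc goes the other way round — across 180°.
Signed shortest Δλ = ((-137.78 − 152.67 + 180) mod 360) − 180 = 69.55°.
Going east by 69.55° from +152.67° passes through 180° before reaching -137.78°.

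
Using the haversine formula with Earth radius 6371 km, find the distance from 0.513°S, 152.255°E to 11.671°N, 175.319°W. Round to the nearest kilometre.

3829 km

Δλ = -175.319 − 152.255 = -327.574°; wrapped into (−180°, 180°]: 32.426°.
Δφ = 11.671 − -0.513 = 12.184°.
a = sin²(Δφ/2) + cos φ₁ · cos φ₂ · sin²(Δλ/2) = 0.087605.
c = 2·atan2(√a, √(1−a)) = 0.60097 rad → d = 6371·c ≈ 3828.76 km.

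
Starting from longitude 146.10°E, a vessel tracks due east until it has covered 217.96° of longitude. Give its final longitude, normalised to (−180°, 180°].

4.06°E

Start at +146.10°; shift +217.96° → +364.06°.
+364.06° lies outside (−180°, 180°]; subtract 360° → +4.06°.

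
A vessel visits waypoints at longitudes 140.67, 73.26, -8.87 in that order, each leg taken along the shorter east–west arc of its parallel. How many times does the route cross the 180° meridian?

0

Leg 1: +140.67° → +73.26°, shortest Δλ = -67.41° (west) — does not cross 180°.
Leg 2: +73.26° → -8.87°, shortest Δλ = -82.13° (west) — does not cross 180°.
Total crossings: 0.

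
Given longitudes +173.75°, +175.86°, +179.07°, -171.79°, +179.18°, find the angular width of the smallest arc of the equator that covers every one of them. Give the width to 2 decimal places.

14.46°

Sort the longitudes: -171.79°, +173.75°, +175.86°, +179.07°, +179.18°.
Eastward gaps between consecutive values (wrapping around): 345.54°, 2.11°, 3.21°, 0.11°, 9.03°.
Largest gap = 345.54° ⇒ minimal covering band is its complement: 360° − 345.54° = 14.46°.
Band runs from +173.75° eastward to -171.79°, crossing the antimeridian.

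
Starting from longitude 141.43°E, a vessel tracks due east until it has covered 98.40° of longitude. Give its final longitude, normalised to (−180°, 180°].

Start at +141.43°; shift +98.40° → +239.83°.
+239.83° lies outside (−180°, 180°]; subtract 360° → -120.17°.

120.17°W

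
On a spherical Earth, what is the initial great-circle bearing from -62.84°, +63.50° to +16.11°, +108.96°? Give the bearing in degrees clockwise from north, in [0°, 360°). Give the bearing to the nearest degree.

43°

Δλ = 108.96 − 63.50 = 45.46°.
θ = atan2( sin Δλ · cos φ₂ , cos φ₁ · sin φ₂ − sin φ₁ · cos φ₂ · cos Δλ )
  = atan2(0.68477, 0.72622) = 43.317° → normalised to [0°, 360°): 43.317°.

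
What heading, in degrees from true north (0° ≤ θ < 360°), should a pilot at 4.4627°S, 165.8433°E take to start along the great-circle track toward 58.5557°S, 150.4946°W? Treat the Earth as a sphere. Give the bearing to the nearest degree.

156°

Δλ = -150.4946 − 165.8433 = -316.3379°; wrapped into (−180°, 180°]: 43.6621°.
θ = atan2( sin Δλ · cos φ₂ , cos φ₁ · sin φ₂ − sin φ₁ · cos φ₂ · cos Δλ )
  = atan2(0.36016, -0.82120) = 156.319° → normalised to [0°, 360°): 156.319°.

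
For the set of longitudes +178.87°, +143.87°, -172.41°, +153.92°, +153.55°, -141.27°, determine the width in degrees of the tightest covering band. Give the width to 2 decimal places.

Sort the longitudes: -172.41°, -141.27°, +143.87°, +153.55°, +153.92°, +178.87°.
Eastward gaps between consecutive values (wrapping around): 31.14°, 285.14°, 9.68°, 0.37°, 24.95°, 8.72°.
Largest gap = 285.14° ⇒ minimal covering band is its complement: 360° − 285.14° = 74.86°.
Band runs from +143.87° eastward to -141.27°, crossing the antimeridian.

74.86°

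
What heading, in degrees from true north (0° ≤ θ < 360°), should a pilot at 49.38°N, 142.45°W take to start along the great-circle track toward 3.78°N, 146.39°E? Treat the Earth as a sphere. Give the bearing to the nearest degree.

Δλ = 146.39 − -142.45 = 288.84°; wrapped into (−180°, 180°]: -71.16°.
θ = atan2( sin Δλ · cos φ₂ , cos φ₁ · sin φ₂ − sin φ₁ · cos φ₂ · cos Δλ )
  = atan2(-0.94437, -0.20166) = -102.054° → normalised to [0°, 360°): 257.946°.

258°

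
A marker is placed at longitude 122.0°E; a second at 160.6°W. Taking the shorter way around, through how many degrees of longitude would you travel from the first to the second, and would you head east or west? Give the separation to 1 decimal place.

Raw difference: -160.6 − 122.0 = -282.6°.
Normalise into (−180°, 180°]: -282.6° + 360° = 77.4°.
Positive ⇒ the second point lies to the east; separation 77.4°.

77.4° east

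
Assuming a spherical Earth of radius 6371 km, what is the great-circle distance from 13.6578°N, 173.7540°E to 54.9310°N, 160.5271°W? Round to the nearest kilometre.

Δλ = -160.5271 − 173.7540 = -334.2811°; wrapped into (−180°, 180°]: 25.7189°.
Δφ = 54.9310 − 13.6578 = 41.2732°.
a = sin²(Δφ/2) + cos φ₁ · cos φ₂ · sin²(Δλ/2) = 0.151869.
c = 2·atan2(√a, √(1−a)) = 0.80062 rad → d = 6371·c ≈ 5100.74 km.

5101 km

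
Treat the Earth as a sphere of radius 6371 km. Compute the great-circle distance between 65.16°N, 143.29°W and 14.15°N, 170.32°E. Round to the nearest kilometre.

6651 km

Δλ = 170.32 − -143.29 = 313.61°; wrapped into (−180°, 180°]: -46.39°.
Δφ = 14.15 − 65.16 = -51.01°.
a = sin²(Δφ/2) + cos φ₁ · cos φ₂ · sin²(Δλ/2) = 0.248597.
c = 2·atan2(√a, √(1−a)) = 1.04395 rad → d = 6371·c ≈ 6651.03 km.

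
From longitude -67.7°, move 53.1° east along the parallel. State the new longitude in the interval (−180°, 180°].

-14.6°

Start at -67.7°; shift +53.1° → -14.6°.
-14.6° already lies in (−180°, 180°].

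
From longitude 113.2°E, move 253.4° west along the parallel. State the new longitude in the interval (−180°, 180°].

140.2°W

Start at +113.2°; shift −253.4° → -140.2°.
-140.2° already lies in (−180°, 180°].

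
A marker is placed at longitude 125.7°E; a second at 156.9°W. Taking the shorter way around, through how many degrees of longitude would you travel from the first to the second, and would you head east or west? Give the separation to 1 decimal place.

Raw difference: -156.9 − 125.7 = -282.6°.
Normalise into (−180°, 180°]: -282.6° + 360° = 77.4°.
Positive ⇒ the second point lies to the east; separation 77.4°.

77.4° east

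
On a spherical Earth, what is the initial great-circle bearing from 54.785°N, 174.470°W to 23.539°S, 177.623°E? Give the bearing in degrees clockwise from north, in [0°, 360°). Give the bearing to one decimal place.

187.4°

Δλ = 177.623 − -174.470 = 352.093°; wrapped into (−180°, 180°]: -7.907°.
θ = atan2( sin Δλ · cos φ₂ , cos φ₁ · sin φ₂ − sin φ₁ · cos φ₂ · cos Δλ )
  = atan2(-0.12612, -0.97219) = -172.608° → normalised to [0°, 360°): 187.392°.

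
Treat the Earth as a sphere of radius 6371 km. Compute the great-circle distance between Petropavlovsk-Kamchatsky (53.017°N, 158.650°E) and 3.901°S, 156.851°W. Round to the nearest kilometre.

7567 km

Δλ = -156.851 − 158.650 = -315.501°; wrapped into (−180°, 180°]: 44.499°.
Δφ = -3.901 − 53.017 = -56.918°.
a = sin²(Δφ/2) + cos φ₁ · cos φ₂ · sin²(Δλ/2) = 0.313128.
c = 2·atan2(√a, √(1−a)) = 1.18775 rad → d = 6371·c ≈ 7567.18 km.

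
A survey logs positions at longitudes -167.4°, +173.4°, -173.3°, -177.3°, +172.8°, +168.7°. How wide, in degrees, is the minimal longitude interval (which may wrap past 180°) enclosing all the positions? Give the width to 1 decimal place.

Sort the longitudes: -177.3°, -173.3°, -167.4°, +168.7°, +172.8°, +173.4°.
Eastward gaps between consecutive values (wrapping around): 4.0°, 5.9°, 336.1°, 4.1°, 0.6°, 9.3°.
Largest gap = 336.1° ⇒ minimal covering band is its complement: 360° − 336.1° = 23.9°.
Band runs from +168.7° eastward to -167.4°, crossing the antimeridian.

23.9°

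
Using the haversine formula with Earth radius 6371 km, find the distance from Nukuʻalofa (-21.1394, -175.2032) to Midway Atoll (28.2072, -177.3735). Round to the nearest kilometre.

5492 km

Δλ = -177.3735 − -175.2032 = -2.1703°.
Δφ = 28.2072 − -21.1394 = 49.3466°.
a = sin²(Δφ/2) + cos φ₁ · cos φ₂ · sin²(Δλ/2) = 0.174554.
c = 2·atan2(√a, √(1−a)) = 0.86204 rad → d = 6371·c ≈ 5492.04 km.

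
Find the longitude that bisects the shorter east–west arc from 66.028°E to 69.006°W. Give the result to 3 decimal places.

1.489°W

Signed shortest Δλ from +66.028° to -69.006° is -135.034°.
Midpoint longitude = +66.028° + (-135.034°)/2 = +66.028° − 67.517° = -1.489°.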